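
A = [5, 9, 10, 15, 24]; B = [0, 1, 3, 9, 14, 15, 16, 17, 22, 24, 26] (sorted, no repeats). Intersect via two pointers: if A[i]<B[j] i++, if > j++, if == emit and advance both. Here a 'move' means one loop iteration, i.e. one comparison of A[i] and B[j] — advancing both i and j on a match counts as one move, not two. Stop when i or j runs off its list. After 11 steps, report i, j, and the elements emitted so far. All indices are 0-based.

i=0 j=0: 5>0, j++
i=0 j=1: 5>1, j++
i=0 j=2: 5>3, j++
i=0 j=3: 5<9, i++
i=1 j=3: 9==9 emit, i++,j++
i=2 j=4: 10<14, i++
i=3 j=4: 15>14, j++
i=3 j=5: 15==15 emit, i++,j++
i=4 j=6: 24>16, j++
i=4 j=7: 24>17, j++
i=4 j=8: 24>22, j++

i=4, j=9, emitted=[9, 15]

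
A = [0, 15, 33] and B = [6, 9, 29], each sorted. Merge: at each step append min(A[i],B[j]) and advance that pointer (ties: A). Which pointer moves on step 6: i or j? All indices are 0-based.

i

i=0 j=0: A[i]=0<=B[j]=6 take 0, i++
i=1 j=0: A[i]=15>B[j]=6 take 6, j++
i=1 j=1: A[i]=15>B[j]=9 take 9, j++
i=1 j=2: A[i]=15<=B[j]=29 take 15, i++
i=2 j=2: A[i]=33>B[j]=29 take 29, j++
i=2 j=3: B done, take A[i]=33, i++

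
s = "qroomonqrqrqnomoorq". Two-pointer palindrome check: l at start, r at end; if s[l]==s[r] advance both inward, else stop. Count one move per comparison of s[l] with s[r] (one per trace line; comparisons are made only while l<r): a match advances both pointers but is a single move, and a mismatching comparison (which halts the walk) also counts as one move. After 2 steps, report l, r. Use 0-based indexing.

[0,18] 'q'=='q' → l++,r--
[1,17] 'r'=='r' → l++,r--

l=2, r=16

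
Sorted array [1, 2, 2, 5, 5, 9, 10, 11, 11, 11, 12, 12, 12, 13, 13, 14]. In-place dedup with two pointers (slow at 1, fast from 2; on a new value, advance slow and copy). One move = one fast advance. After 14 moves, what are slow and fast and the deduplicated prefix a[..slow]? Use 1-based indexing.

slow=8, fast=16, prefix=[1, 2, 5, 9, 10, 11, 12, 13]

slow=1 fast=2: a[fast]=2≠a[slow]=1 write a[2]=2, slow++,fast++
slow=2 fast=3: a[fast]=2=a[slow] dup, fast++
slow=2 fast=4: a[fast]=5≠a[slow]=2 write a[3]=5, slow++,fast++
slow=3 fast=5: a[fast]=5=a[slow] dup, fast++
slow=3 fast=6: a[fast]=9≠a[slow]=5 write a[4]=9, slow++,fast++
slow=4 fast=7: a[fast]=10≠a[slow]=9 write a[5]=10, slow++,fast++
slow=5 fast=8: a[fast]=11≠a[slow]=10 write a[6]=11, slow++,fast++
slow=6 fast=9: a[fast]=11=a[slow] dup, fast++
slow=6 fast=10: a[fast]=11=a[slow] dup, fast++
slow=6 fast=11: a[fast]=12≠a[slow]=11 write a[7]=12, slow++,fast++
slow=7 fast=12: a[fast]=12=a[slow] dup, fast++
slow=7 fast=13: a[fast]=12=a[slow] dup, fast++
slow=7 fast=14: a[fast]=13≠a[slow]=12 write a[8]=13, slow++,fast++
slow=8 fast=15: a[fast]=13=a[slow] dup, fast++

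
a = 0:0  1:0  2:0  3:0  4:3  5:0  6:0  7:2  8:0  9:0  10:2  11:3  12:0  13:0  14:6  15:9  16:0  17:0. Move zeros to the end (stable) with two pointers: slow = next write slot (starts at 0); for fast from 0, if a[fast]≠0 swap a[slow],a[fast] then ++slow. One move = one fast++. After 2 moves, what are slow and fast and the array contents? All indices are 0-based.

slow=0, fast=2, a=[0, 0, 0, 0, 3, 0, 0, 2, 0, 0, 2, 3, 0, 0, 6, 9, 0, 0]

slow=0 fast=0: a[fast]=0, fast++
slow=0 fast=1: a[fast]=0, fast++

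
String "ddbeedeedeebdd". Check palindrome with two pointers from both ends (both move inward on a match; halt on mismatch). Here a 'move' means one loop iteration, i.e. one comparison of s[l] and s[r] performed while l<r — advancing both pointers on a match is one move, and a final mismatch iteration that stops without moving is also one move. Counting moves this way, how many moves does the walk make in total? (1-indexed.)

[1,14] 'd'=='d' → l++,r--
[2,13] 'd'=='d' → l++,r--
[3,12] 'b'=='b' → l++,r--
[4,11] 'e'=='e' → l++,r--
[5,10] 'e'=='e' → l++,r--
[6,9] 'd'=='d' → l++,r--
[7,8] 'e'=='e' → l++,r--

7 moves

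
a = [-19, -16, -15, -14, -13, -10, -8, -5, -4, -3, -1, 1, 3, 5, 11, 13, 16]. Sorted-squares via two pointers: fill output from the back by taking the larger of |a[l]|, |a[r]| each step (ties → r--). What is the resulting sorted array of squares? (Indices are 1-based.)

[1, 1, 9, 9, 16, 25, 25, 64, 100, 121, 169, 169, 196, 225, 256, 256, 361]

l=1 r=17: |-19|>|16| out[17]=361, l++
l=2 r=17: |-16|<=|16| out[16]=256, r--
l=2 r=16: |-16|>|13| out[15]=256, l++
l=3 r=16: |-15|>|13| out[14]=225, l++
l=4 r=16: |-14|>|13| out[13]=196, l++
l=5 r=16: |-13|<=|13| out[12]=169, r--
l=5 r=15: |-13|>|11| out[11]=169, l++
l=6 r=15: |-10|<=|11| out[10]=121, r--
l=6 r=14: |-10|>|5| out[9]=100, l++
l=7 r=14: |-8|>|5| out[8]=64, l++
l=8 r=14: |-5|<=|5| out[7]=25, r--
l=8 r=13: |-5|>|3| out[6]=25, l++
l=9 r=13: |-4|>|3| out[5]=16, l++
l=10 r=13: |-3|<=|3| out[4]=9, r--
l=10 r=12: |-3|>|1| out[3]=9, l++
l=11 r=12: |-1|<=|1| out[2]=1, r--
l=11 r=11: |-1|<=|-1| out[1]=1, r--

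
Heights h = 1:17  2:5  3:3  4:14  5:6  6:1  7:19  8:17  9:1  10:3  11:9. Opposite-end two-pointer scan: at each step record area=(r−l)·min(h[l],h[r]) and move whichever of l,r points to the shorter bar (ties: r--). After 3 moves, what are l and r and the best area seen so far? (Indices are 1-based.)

[1,11] min(17,9)*10=90 best=90 * → r--
[1,10] min(17,3)*9=27 best=90 → r--
[1,9] min(17,1)*8=8 best=90 → r--

l=1, r=8, best area=90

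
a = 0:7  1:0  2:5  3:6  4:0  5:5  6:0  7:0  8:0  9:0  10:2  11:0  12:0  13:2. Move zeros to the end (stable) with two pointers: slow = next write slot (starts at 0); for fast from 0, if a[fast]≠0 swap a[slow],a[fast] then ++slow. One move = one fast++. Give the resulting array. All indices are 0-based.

[7, 5, 6, 5, 2, 2, 0, 0, 0, 0, 0, 0, 0, 0]

(s=0,f=0) a[fast]=7≠0 swap→a[0]=7 → slow++,fast++
(s=1,f=1) a[fast]=0 → fast++
(s=1,f=2) a[fast]=5≠0 swap→a[1]=5 → slow++,fast++
(s=2,f=3) a[fast]=6≠0 swap→a[2]=6 → slow++,fast++
(s=3,f=4) a[fast]=0 → fast++
(s=3,f=5) a[fast]=5≠0 swap→a[3]=5 → slow++,fast++
(s=4,f=6) a[fast]=0 → fast++
(s=4,f=7) a[fast]=0 → fast++
(s=4,f=8) a[fast]=0 → fast++
(s=4,f=9) a[fast]=0 → fast++
(s=4,f=10) a[fast]=2≠0 swap→a[4]=2 → slow++,fast++
(s=5,f=11) a[fast]=0 → fast++
(s=5,f=12) a[fast]=0 → fast++
(s=5,f=13) a[fast]=2≠0 swap→a[5]=2 → slow++,fast++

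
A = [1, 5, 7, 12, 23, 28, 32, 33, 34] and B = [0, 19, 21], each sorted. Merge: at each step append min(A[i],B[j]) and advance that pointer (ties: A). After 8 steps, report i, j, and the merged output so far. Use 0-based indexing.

[i=0,j=0] A[i]=1>B[j]=0 take 0 → j++
[i=0,j=1] A[i]=1<=B[j]=19 take 1 → i++
[i=1,j=1] A[i]=5<=B[j]=19 take 5 → i++
[i=2,j=1] A[i]=7<=B[j]=19 take 7 → i++
[i=3,j=1] A[i]=12<=B[j]=19 take 12 → i++
[i=4,j=1] A[i]=23>B[j]=19 take 19 → j++
[i=4,j=2] A[i]=23>B[j]=21 take 21 → j++
[i=4,j=3] B done, take A[i]=23 → i++

i=5, j=3, merged so far=[0, 1, 5, 7, 12, 19, 21, 23]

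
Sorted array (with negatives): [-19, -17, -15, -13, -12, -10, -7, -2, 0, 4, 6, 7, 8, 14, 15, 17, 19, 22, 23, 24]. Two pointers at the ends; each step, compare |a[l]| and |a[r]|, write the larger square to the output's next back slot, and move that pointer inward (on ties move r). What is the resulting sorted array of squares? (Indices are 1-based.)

[0, 4, 16, 36, 49, 49, 64, 100, 144, 169, 196, 225, 225, 289, 289, 361, 361, 484, 529, 576]

[1,20] |-19|<=|24| out[20]=576 → r--
[1,19] |-19|<=|23| out[19]=529 → r--
[1,18] |-19|<=|22| out[18]=484 → r--
[1,17] |-19|<=|19| out[17]=361 → r--
[1,16] |-19|>|17| out[16]=361 → l++
[2,16] |-17|<=|17| out[15]=289 → r--
[2,15] |-17|>|15| out[14]=289 → l++
[3,15] |-15|<=|15| out[13]=225 → r--
[3,14] |-15|>|14| out[12]=225 → l++
[4,14] |-13|<=|14| out[11]=196 → r--
[4,13] |-13|>|8| out[10]=169 → l++
[5,13] |-12|>|8| out[9]=144 → l++
[6,13] |-10|>|8| out[8]=100 → l++
[7,13] |-7|<=|8| out[7]=64 → r--
[7,12] |-7|<=|7| out[6]=49 → r--
[7,11] |-7|>|6| out[5]=49 → l++
[8,11] |-2|<=|6| out[4]=36 → r--
[8,10] |-2|<=|4| out[3]=16 → r--
[8,9] |-2|>|0| out[2]=4 → l++
[9,9] |0|<=|0| out[1]=0 → r--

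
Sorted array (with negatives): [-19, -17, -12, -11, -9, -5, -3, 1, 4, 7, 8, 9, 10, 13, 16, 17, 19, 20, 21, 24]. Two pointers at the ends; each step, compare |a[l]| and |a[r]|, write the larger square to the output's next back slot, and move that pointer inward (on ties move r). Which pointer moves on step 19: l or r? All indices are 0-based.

l

[0,19] |-19|<=|24| out[19]=576 → r--
[0,18] |-19|<=|21| out[18]=441 → r--
[0,17] |-19|<=|20| out[17]=400 → r--
[0,16] |-19|<=|19| out[16]=361 → r--
[0,15] |-19|>|17| out[15]=361 → l++
[1,15] |-17|<=|17| out[14]=289 → r--
[1,14] |-17|>|16| out[13]=289 → l++
[2,14] |-12|<=|16| out[12]=256 → r--
[2,13] |-12|<=|13| out[11]=169 → r--
[2,12] |-12|>|10| out[10]=144 → l++
[3,12] |-11|>|10| out[9]=121 → l++
[4,12] |-9|<=|10| out[8]=100 → r--
[4,11] |-9|<=|9| out[7]=81 → r--
[4,10] |-9|>|8| out[6]=81 → l++
[5,10] |-5|<=|8| out[5]=64 → r--
[5,9] |-5|<=|7| out[4]=49 → r--
[5,8] |-5|>|4| out[3]=25 → l++
[6,8] |-3|<=|4| out[2]=16 → r--
[6,7] |-3|>|1| out[1]=9 → l++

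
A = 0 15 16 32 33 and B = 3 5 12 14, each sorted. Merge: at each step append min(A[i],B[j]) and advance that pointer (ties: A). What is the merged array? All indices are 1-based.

i=1 j=1: A[i]=0<=B[j]=3 take 0, i++
i=2 j=1: A[i]=15>B[j]=3 take 3, j++
i=2 j=2: A[i]=15>B[j]=5 take 5, j++
i=2 j=3: A[i]=15>B[j]=12 take 12, j++
i=2 j=4: A[i]=15>B[j]=14 take 14, j++
i=2 j=5: B done, take A[i]=15, i++
i=3 j=5: B done, take A[i]=16, i++
i=4 j=5: B done, take A[i]=32, i++
i=5 j=5: B done, take A[i]=33, i++

[0, 3, 5, 12, 14, 15, 16, 32, 33]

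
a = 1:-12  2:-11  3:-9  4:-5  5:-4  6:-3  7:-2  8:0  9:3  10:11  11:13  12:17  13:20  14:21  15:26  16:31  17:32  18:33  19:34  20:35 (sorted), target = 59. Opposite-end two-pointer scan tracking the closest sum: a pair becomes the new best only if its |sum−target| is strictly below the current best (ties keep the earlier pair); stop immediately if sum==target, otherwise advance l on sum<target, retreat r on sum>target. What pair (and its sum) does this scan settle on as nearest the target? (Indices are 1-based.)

pair (26, 33) with sum 59 (|Δ|=0)

l=1 r=20: -12+35=23 d=36 *, l++
l=2 r=20: -11+35=24 d=35 *, l++
l=3 r=20: -9+35=26 d=33 *, l++
l=4 r=20: -5+35=30 d=29 *, l++
l=5 r=20: -4+35=31 d=28 *, l++
l=6 r=20: -3+35=32 d=27 *, l++
l=7 r=20: -2+35=33 d=26 *, l++
l=8 r=20: 0+35=35 d=24 *, l++
l=9 r=20: 3+35=38 d=21 *, l++
l=10 r=20: 11+35=46 d=13 *, l++
l=11 r=20: 13+35=48 d=11 *, l++
l=12 r=20: 17+35=52 d=7 *, l++
l=13 r=20: 20+35=55 d=4 *, l++
l=14 r=20: 21+35=56 d=3 *, l++
l=15 r=20: 26+35=61 d=2 *, r--
l=15 r=19: 26+34=60 d=1 *, r--
l=15 r=18: 26+33=59 d=0 *, stop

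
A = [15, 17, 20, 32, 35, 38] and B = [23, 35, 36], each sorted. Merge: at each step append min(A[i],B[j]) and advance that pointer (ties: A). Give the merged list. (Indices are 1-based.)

[15, 17, 20, 23, 32, 35, 35, 36, 38]

[i=1,j=1] A[i]=15<=B[j]=23 take 15 → i++
[i=2,j=1] A[i]=17<=B[j]=23 take 17 → i++
[i=3,j=1] A[i]=20<=B[j]=23 take 20 → i++
[i=4,j=1] A[i]=32>B[j]=23 take 23 → j++
[i=4,j=2] A[i]=32<=B[j]=35 take 32 → i++
[i=5,j=2] A[i]=35<=B[j]=35 take 35 → i++
[i=6,j=2] A[i]=38>B[j]=35 take 35 → j++
[i=6,j=3] A[i]=38>B[j]=36 take 36 → j++
[i=6,j=4] B done, take A[i]=38 → i++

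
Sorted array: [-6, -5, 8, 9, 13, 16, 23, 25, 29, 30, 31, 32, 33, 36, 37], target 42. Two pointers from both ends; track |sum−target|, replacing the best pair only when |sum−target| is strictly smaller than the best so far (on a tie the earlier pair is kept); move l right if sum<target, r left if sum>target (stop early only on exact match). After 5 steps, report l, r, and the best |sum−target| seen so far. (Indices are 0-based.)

l=3, r=12, best |Δ|=1

[0,14] -6+37=31 d=11 * → l++
[1,14] -5+37=32 d=10 * → l++
[2,14] 8+37=45 d=3 * → r--
[2,13] 8+36=44 d=2 * → r--
[2,12] 8+33=41 d=1 * → l++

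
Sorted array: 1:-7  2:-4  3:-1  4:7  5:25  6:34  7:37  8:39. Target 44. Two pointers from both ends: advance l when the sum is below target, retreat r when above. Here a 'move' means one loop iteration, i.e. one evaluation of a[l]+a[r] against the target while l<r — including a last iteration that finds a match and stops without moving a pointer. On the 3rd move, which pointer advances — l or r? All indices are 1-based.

l=1 r=8: -7+39=32 <44, l++
l=2 r=8: -4+39=35 <44, l++
l=3 r=8: -1+39=38 <44, l++

l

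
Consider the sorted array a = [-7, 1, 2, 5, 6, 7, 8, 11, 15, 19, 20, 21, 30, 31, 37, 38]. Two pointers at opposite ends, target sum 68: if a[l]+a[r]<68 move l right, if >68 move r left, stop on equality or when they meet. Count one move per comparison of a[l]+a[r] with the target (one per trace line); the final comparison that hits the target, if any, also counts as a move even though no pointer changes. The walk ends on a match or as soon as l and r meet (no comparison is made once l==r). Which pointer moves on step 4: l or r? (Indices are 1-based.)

l=1 r=16: -7+38=31 <68, l++
l=2 r=16: 1+38=39 <68, l++
l=3 r=16: 2+38=40 <68, l++
l=4 r=16: 5+38=43 <68, l++

l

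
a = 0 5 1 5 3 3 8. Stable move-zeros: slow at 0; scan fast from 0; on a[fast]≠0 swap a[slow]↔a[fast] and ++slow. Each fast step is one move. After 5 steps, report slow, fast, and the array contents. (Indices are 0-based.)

slow=0 fast=0: a[fast]=0, fast++
slow=0 fast=1: a[fast]=5≠0 swap→a[0]=5, slow++,fast++
slow=1 fast=2: a[fast]=1≠0 swap→a[1]=1, slow++,fast++
slow=2 fast=3: a[fast]=5≠0 swap→a[2]=5, slow++,fast++
slow=3 fast=4: a[fast]=3≠0 swap→a[3]=3, slow++,fast++

slow=4, fast=5, a=[5, 1, 5, 3, 0, 3, 8]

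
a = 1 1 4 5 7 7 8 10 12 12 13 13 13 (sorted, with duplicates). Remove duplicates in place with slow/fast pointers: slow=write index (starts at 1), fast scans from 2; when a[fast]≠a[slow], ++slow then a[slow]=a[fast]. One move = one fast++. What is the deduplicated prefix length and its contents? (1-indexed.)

length 8; prefix = [1, 4, 5, 7, 8, 10, 12, 13]

slow=1 fast=2: a[fast]=1=a[slow] dup, fast++
slow=1 fast=3: a[fast]=4≠a[slow]=1 write a[2]=4, slow++,fast++
slow=2 fast=4: a[fast]=5≠a[slow]=4 write a[3]=5, slow++,fast++
slow=3 fast=5: a[fast]=7≠a[slow]=5 write a[4]=7, slow++,fast++
slow=4 fast=6: a[fast]=7=a[slow] dup, fast++
slow=4 fast=7: a[fast]=8≠a[slow]=7 write a[5]=8, slow++,fast++
slow=5 fast=8: a[fast]=10≠a[slow]=8 write a[6]=10, slow++,fast++
slow=6 fast=9: a[fast]=12≠a[slow]=10 write a[7]=12, slow++,fast++
slow=7 fast=10: a[fast]=12=a[slow] dup, fast++
slow=7 fast=11: a[fast]=13≠a[slow]=12 write a[8]=13, slow++,fast++
slow=8 fast=12: a[fast]=13=a[slow] dup, fast++
slow=8 fast=13: a[fast]=13=a[slow] dup, fast++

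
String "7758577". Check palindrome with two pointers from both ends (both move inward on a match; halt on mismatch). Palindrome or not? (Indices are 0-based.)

palindrome

[0,6] '7'=='7' → l++,r--
[1,5] '7'=='7' → l++,r--
[2,4] '5'=='5' → l++,r--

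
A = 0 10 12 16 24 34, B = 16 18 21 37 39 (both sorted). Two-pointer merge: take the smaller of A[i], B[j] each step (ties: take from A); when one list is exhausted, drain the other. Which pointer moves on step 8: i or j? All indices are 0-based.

[i=0,j=0] A[i]=0<=B[j]=16 take 0 → i++
[i=1,j=0] A[i]=10<=B[j]=16 take 10 → i++
[i=2,j=0] A[i]=12<=B[j]=16 take 12 → i++
[i=3,j=0] A[i]=16<=B[j]=16 take 16 → i++
[i=4,j=0] A[i]=24>B[j]=16 take 16 → j++
[i=4,j=1] A[i]=24>B[j]=18 take 18 → j++
[i=4,j=2] A[i]=24>B[j]=21 take 21 → j++
[i=4,j=3] A[i]=24<=B[j]=37 take 24 → i++

i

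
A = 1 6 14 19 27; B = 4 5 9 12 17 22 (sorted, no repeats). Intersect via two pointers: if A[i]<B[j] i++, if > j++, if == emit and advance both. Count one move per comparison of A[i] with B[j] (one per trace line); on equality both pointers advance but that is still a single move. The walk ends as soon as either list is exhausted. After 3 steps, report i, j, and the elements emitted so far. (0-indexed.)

i=0 j=0: 1<4, i++
i=1 j=0: 6>4, j++
i=1 j=1: 6>5, j++

i=1, j=2, emitted=[]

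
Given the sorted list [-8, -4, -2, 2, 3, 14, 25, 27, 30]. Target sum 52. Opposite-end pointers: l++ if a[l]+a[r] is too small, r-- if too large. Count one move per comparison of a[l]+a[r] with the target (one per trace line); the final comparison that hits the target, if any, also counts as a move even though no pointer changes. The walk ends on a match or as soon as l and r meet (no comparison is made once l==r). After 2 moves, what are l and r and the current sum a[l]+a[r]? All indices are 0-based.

l=0 r=8: -8+30=22 <52, l++
l=1 r=8: -4+30=26 <52, l++

l=2, r=8, sum=28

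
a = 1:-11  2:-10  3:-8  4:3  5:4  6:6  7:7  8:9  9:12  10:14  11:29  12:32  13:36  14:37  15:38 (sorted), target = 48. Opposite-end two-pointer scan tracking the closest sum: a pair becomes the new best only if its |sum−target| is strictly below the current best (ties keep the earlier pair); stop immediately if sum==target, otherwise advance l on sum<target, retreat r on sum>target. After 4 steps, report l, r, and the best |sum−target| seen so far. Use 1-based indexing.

l=5, r=15, best |Δ|=7

l=1 r=15: -11+38=27 d=21 *, l++
l=2 r=15: -10+38=28 d=20 *, l++
l=3 r=15: -8+38=30 d=18 *, l++
l=4 r=15: 3+38=41 d=7 *, l++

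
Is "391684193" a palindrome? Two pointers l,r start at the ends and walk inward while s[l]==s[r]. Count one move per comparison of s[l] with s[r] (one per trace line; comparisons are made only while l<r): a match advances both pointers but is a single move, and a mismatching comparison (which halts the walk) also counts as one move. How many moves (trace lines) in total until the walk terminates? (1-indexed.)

[1,9] '3'=='3' → l++,r--
[2,8] '9'=='9' → l++,r--
[3,7] '1'=='1' → l++,r--
[4,6] '6'!='4' → stop

4 moves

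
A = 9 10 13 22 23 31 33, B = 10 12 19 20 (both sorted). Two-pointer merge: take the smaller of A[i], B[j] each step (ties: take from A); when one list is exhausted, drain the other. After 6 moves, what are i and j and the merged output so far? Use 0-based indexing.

i=0 j=0: A[i]=9<=B[j]=10 take 9, i++
i=1 j=0: A[i]=10<=B[j]=10 take 10, i++
i=2 j=0: A[i]=13>B[j]=10 take 10, j++
i=2 j=1: A[i]=13>B[j]=12 take 12, j++
i=2 j=2: A[i]=13<=B[j]=19 take 13, i++
i=3 j=2: A[i]=22>B[j]=19 take 19, j++

i=3, j=3, merged so far=[9, 10, 10, 12, 13, 19]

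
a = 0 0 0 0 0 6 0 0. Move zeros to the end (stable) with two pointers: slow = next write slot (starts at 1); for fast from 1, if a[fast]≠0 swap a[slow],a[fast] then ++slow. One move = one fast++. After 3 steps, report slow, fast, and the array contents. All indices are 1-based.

slow=1, fast=4, a=[0, 0, 0, 0, 0, 6, 0, 0]

slow=1 fast=1: a[fast]=0, fast++
slow=1 fast=2: a[fast]=0, fast++
slow=1 fast=3: a[fast]=0, fast++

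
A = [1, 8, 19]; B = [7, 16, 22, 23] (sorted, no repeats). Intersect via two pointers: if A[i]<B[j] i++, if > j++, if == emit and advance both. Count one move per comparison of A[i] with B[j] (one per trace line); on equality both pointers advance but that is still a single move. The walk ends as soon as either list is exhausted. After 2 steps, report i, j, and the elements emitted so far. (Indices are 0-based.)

i=0 j=0: 1<7, i++
i=1 j=0: 8>7, j++

i=1, j=1, emitted=[]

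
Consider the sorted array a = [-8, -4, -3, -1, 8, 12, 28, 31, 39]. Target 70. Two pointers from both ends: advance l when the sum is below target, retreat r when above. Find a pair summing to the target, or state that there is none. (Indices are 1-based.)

l=1 r=9: -8+39=31 <70, l++
l=2 r=9: -4+39=35 <70, l++
l=3 r=9: -3+39=36 <70, l++
l=4 r=9: -1+39=38 <70, l++
l=5 r=9: 8+39=47 <70, l++
l=6 r=9: 12+39=51 <70, l++
l=7 r=9: 28+39=67 <70, l++
l=8 r=9: 31+39=70, found

(31, 39)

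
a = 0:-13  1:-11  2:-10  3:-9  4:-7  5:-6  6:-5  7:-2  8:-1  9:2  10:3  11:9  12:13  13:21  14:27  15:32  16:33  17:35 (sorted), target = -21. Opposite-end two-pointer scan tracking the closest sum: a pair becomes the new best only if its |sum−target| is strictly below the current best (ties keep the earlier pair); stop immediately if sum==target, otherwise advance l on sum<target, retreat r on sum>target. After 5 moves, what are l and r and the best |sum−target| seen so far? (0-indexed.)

l=0, r=12, best |Δ|=29

l=0 r=17: -13+35=22 d=43 *, r--
l=0 r=16: -13+33=20 d=41 *, r--
l=0 r=15: -13+32=19 d=40 *, r--
l=0 r=14: -13+27=14 d=35 *, r--
l=0 r=13: -13+21=8 d=29 *, r--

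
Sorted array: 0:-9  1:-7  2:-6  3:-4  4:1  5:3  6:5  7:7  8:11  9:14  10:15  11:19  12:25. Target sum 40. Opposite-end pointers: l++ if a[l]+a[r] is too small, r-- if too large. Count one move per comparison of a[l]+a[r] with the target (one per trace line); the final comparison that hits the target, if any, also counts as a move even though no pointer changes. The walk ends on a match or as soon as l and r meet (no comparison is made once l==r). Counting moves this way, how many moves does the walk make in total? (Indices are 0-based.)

11 moves

l=0 r=12: -9+25=16 <40, l++
l=1 r=12: -7+25=18 <40, l++
l=2 r=12: -6+25=19 <40, l++
l=3 r=12: -4+25=21 <40, l++
l=4 r=12: 1+25=26 <40, l++
l=5 r=12: 3+25=28 <40, l++
l=6 r=12: 5+25=30 <40, l++
l=7 r=12: 7+25=32 <40, l++
l=8 r=12: 11+25=36 <40, l++
l=9 r=12: 14+25=39 <40, l++
l=10 r=12: 15+25=40, found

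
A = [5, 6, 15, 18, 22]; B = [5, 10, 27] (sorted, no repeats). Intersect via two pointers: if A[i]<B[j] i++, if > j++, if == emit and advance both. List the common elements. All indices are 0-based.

i=0 j=0: 5==5 emit, i++,j++
i=1 j=1: 6<10, i++
i=2 j=1: 15>10, j++
i=2 j=2: 15<27, i++
i=3 j=2: 18<27, i++
i=4 j=2: 22<27, i++

intersection = [5]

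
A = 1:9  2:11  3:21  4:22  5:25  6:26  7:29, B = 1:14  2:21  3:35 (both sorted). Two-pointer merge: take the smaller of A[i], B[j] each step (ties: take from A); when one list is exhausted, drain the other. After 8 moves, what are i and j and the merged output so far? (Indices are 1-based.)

[i=1,j=1] A[i]=9<=B[j]=14 take 9 → i++
[i=2,j=1] A[i]=11<=B[j]=14 take 11 → i++
[i=3,j=1] A[i]=21>B[j]=14 take 14 → j++
[i=3,j=2] A[i]=21<=B[j]=21 take 21 → i++
[i=4,j=2] A[i]=22>B[j]=21 take 21 → j++
[i=4,j=3] A[i]=22<=B[j]=35 take 22 → i++
[i=5,j=3] A[i]=25<=B[j]=35 take 25 → i++
[i=6,j=3] A[i]=26<=B[j]=35 take 26 → i++

i=7, j=3, merged so far=[9, 11, 14, 21, 21, 22, 25, 26]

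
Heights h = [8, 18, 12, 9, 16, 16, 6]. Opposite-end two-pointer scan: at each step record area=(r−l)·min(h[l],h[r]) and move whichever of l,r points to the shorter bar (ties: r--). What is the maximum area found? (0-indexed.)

[0,6] min(8,6)*6=36 best=36 * → r--
[0,5] min(8,16)*5=40 best=40 * → l++
[1,5] min(18,16)*4=64 best=64 * → r--
[1,4] min(18,16)*3=48 best=64 → r--
[1,3] min(18,9)*2=18 best=64 → r--
[1,2] min(18,12)*1=12 best=64 → r--

max area = 64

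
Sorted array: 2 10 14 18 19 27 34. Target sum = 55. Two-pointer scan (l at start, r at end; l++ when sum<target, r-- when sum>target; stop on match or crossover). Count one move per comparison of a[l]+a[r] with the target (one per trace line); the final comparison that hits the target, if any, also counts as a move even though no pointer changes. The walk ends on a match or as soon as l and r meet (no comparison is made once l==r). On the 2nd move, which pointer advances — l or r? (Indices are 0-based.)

l

[0,6] 2+34=36 <55 → l++
[1,6] 10+34=44 <55 → l++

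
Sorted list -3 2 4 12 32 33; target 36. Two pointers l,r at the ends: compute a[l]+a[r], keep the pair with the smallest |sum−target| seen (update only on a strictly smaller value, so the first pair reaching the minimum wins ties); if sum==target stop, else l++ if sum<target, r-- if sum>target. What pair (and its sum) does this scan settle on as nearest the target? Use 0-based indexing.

l=0 r=5: -3+33=30 d=6 *, l++
l=1 r=5: 2+33=35 d=1 *, l++
l=2 r=5: 4+33=37 d=1, r--
l=2 r=4: 4+32=36 d=0 *, stop

pair (4, 32) with sum 36 (|Δ|=0)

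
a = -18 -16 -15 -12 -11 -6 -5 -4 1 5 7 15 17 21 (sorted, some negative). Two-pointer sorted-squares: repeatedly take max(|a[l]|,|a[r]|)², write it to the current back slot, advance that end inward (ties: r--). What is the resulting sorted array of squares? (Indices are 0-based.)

[1, 16, 25, 25, 36, 49, 121, 144, 225, 225, 256, 289, 324, 441]

l=0 r=13: |-18|<=|21| out[13]=441, r--
l=0 r=12: |-18|>|17| out[12]=324, l++
l=1 r=12: |-16|<=|17| out[11]=289, r--
l=1 r=11: |-16|>|15| out[10]=256, l++
l=2 r=11: |-15|<=|15| out[9]=225, r--
l=2 r=10: |-15|>|7| out[8]=225, l++
l=3 r=10: |-12|>|7| out[7]=144, l++
l=4 r=10: |-11|>|7| out[6]=121, l++
l=5 r=10: |-6|<=|7| out[5]=49, r--
l=5 r=9: |-6|>|5| out[4]=36, l++
l=6 r=9: |-5|<=|5| out[3]=25, r--
l=6 r=8: |-5|>|1| out[2]=25, l++
l=7 r=8: |-4|>|1| out[1]=16, l++
l=8 r=8: |1|<=|1| out[0]=1, r--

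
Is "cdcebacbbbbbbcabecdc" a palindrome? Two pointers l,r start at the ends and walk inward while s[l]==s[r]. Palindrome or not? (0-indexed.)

palindrome

l=0 r=19: 'c'=='c', l++,r--
l=1 r=18: 'd'=='d', l++,r--
l=2 r=17: 'c'=='c', l++,r--
l=3 r=16: 'e'=='e', l++,r--
l=4 r=15: 'b'=='b', l++,r--
l=5 r=14: 'a'=='a', l++,r--
l=6 r=13: 'c'=='c', l++,r--
l=7 r=12: 'b'=='b', l++,r--
l=8 r=11: 'b'=='b', l++,r--
l=9 r=10: 'b'=='b', l++,r--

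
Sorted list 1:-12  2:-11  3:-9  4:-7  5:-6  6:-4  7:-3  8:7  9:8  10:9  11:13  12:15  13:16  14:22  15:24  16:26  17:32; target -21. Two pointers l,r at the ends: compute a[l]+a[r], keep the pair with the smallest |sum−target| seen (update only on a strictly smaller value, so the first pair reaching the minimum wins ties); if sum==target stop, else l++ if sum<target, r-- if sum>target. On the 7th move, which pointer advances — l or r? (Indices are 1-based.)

r

l=1 r=17: -12+32=20 d=41 *, r--
l=1 r=16: -12+26=14 d=35 *, r--
l=1 r=15: -12+24=12 d=33 *, r--
l=1 r=14: -12+22=10 d=31 *, r--
l=1 r=13: -12+16=4 d=25 *, r--
l=1 r=12: -12+15=3 d=24 *, r--
l=1 r=11: -12+13=1 d=22 *, r--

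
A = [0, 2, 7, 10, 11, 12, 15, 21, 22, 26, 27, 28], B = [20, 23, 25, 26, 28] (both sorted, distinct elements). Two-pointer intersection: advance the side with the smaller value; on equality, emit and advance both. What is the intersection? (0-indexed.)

i=0 j=0: 0<20, i++
i=1 j=0: 2<20, i++
i=2 j=0: 7<20, i++
i=3 j=0: 10<20, i++
i=4 j=0: 11<20, i++
i=5 j=0: 12<20, i++
i=6 j=0: 15<20, i++
i=7 j=0: 21>20, j++
i=7 j=1: 21<23, i++
i=8 j=1: 22<23, i++
i=9 j=1: 26>23, j++
i=9 j=2: 26>25, j++
i=9 j=3: 26==26 emit, i++,j++
i=10 j=4: 27<28, i++
i=11 j=4: 28==28 emit, i++,j++

intersection = [26, 28]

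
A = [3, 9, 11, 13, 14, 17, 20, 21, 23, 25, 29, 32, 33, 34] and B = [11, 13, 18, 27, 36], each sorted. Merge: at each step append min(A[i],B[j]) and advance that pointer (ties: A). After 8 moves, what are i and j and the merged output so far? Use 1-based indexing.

i=1 j=1: A[i]=3<=B[j]=11 take 3, i++
i=2 j=1: A[i]=9<=B[j]=11 take 9, i++
i=3 j=1: A[i]=11<=B[j]=11 take 11, i++
i=4 j=1: A[i]=13>B[j]=11 take 11, j++
i=4 j=2: A[i]=13<=B[j]=13 take 13, i++
i=5 j=2: A[i]=14>B[j]=13 take 13, j++
i=5 j=3: A[i]=14<=B[j]=18 take 14, i++
i=6 j=3: A[i]=17<=B[j]=18 take 17, i++

i=7, j=3, merged so far=[3, 9, 11, 11, 13, 13, 14, 17]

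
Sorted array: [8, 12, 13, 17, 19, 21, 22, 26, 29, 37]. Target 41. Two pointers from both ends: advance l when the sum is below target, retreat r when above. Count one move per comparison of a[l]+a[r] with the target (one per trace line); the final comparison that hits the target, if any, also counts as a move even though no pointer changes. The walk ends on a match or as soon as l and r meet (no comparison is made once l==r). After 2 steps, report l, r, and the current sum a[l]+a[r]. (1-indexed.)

l=2, r=9, sum=41

[1,10] 8+37=45 >41 → r--
[1,9] 8+29=37 <41 → l++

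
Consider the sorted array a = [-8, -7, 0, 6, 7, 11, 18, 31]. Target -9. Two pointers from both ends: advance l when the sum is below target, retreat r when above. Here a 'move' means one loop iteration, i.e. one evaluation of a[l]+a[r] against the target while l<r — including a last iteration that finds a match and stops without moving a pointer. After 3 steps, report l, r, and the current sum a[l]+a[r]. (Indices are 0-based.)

[0,7] -8+31=23 >-9 → r--
[0,6] -8+18=10 >-9 → r--
[0,5] -8+11=3 >-9 → r--

l=0, r=4, sum=-1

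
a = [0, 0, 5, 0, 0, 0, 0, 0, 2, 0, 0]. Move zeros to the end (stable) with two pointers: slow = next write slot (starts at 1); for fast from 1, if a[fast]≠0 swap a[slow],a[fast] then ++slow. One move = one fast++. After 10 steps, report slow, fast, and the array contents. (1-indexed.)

slow=3, fast=11, a=[5, 2, 0, 0, 0, 0, 0, 0, 0, 0, 0]

slow=1 fast=1: a[fast]=0, fast++
slow=1 fast=2: a[fast]=0, fast++
slow=1 fast=3: a[fast]=5≠0 swap→a[1]=5, slow++,fast++
slow=2 fast=4: a[fast]=0, fast++
slow=2 fast=5: a[fast]=0, fast++
slow=2 fast=6: a[fast]=0, fast++
slow=2 fast=7: a[fast]=0, fast++
slow=2 fast=8: a[fast]=0, fast++
slow=2 fast=9: a[fast]=2≠0 swap→a[2]=2, slow++,fast++
slow=3 fast=10: a[fast]=0, fast++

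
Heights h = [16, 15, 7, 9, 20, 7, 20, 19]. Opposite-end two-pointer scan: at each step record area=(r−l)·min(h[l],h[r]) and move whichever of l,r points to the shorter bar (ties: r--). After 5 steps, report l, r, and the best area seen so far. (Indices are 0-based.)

l=4, r=6, best area=112

l=0 r=7: min(16,19)*7=112 best=112 *, l++
l=1 r=7: min(15,19)*6=90 best=112, l++
l=2 r=7: min(7,19)*5=35 best=112, l++
l=3 r=7: min(9,19)*4=36 best=112, l++
l=4 r=7: min(20,19)*3=57 best=112, r--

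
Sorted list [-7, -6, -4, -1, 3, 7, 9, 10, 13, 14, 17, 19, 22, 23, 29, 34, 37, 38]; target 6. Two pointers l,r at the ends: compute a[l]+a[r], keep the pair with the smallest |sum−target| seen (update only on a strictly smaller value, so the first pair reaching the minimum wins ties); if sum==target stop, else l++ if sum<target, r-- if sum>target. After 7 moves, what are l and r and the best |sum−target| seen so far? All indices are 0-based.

l=0, r=10, best |Δ|=6

[0,17] -7+38=31 d=25 * → r--
[0,16] -7+37=30 d=24 * → r--
[0,15] -7+34=27 d=21 * → r--
[0,14] -7+29=22 d=16 * → r--
[0,13] -7+23=16 d=10 * → r--
[0,12] -7+22=15 d=9 * → r--
[0,11] -7+19=12 d=6 * → r--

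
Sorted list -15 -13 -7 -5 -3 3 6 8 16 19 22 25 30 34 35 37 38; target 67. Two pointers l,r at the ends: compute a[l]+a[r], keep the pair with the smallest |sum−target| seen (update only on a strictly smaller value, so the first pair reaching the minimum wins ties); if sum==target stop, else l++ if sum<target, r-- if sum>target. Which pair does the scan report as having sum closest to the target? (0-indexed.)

[0,16] -15+38=23 d=44 * → l++
[1,16] -13+38=25 d=42 * → l++
[2,16] -7+38=31 d=36 * → l++
[3,16] -5+38=33 d=34 * → l++
[4,16] -3+38=35 d=32 * → l++
[5,16] 3+38=41 d=26 * → l++
[6,16] 6+38=44 d=23 * → l++
[7,16] 8+38=46 d=21 * → l++
[8,16] 16+38=54 d=13 * → l++
[9,16] 19+38=57 d=10 * → l++
[10,16] 22+38=60 d=7 * → l++
[11,16] 25+38=63 d=4 * → l++
[12,16] 30+38=68 d=1 * → r--
[12,15] 30+37=67 d=0 * → stop

pair (30, 37) with sum 67 (|Δ|=0)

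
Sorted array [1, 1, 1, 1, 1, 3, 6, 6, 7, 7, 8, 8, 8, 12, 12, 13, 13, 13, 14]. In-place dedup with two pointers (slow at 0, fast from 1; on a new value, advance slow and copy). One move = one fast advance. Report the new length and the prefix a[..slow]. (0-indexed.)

length 8; prefix = [1, 3, 6, 7, 8, 12, 13, 14]

(s=0,f=1) a[fast]=1=a[slow] dup → fast++
(s=0,f=2) a[fast]=1=a[slow] dup → fast++
(s=0,f=3) a[fast]=1=a[slow] dup → fast++
(s=0,f=4) a[fast]=1=a[slow] dup → fast++
(s=0,f=5) a[fast]=3≠a[slow]=1 write a[1]=3 → slow++,fast++
(s=1,f=6) a[fast]=6≠a[slow]=3 write a[2]=6 → slow++,fast++
(s=2,f=7) a[fast]=6=a[slow] dup → fast++
(s=2,f=8) a[fast]=7≠a[slow]=6 write a[3]=7 → slow++,fast++
(s=3,f=9) a[fast]=7=a[slow] dup → fast++
(s=3,f=10) a[fast]=8≠a[slow]=7 write a[4]=8 → slow++,fast++
(s=4,f=11) a[fast]=8=a[slow] dup → fast++
(s=4,f=12) a[fast]=8=a[slow] dup → fast++
(s=4,f=13) a[fast]=12≠a[slow]=8 write a[5]=12 → slow++,fast++
(s=5,f=14) a[fast]=12=a[slow] dup → fast++
(s=5,f=15) a[fast]=13≠a[slow]=12 write a[6]=13 → slow++,fast++
(s=6,f=16) a[fast]=13=a[slow] dup → fast++
(s=6,f=17) a[fast]=13=a[slow] dup → fast++
(s=6,f=18) a[fast]=14≠a[slow]=13 write a[7]=14 → slow++,fast++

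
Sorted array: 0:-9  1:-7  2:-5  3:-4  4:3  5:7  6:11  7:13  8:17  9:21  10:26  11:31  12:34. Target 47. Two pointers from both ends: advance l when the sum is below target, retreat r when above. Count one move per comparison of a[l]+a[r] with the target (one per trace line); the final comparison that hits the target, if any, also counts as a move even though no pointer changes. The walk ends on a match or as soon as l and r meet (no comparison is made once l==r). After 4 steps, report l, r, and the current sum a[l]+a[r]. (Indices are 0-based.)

l=0 r=12: -9+34=25 <47, l++
l=1 r=12: -7+34=27 <47, l++
l=2 r=12: -5+34=29 <47, l++
l=3 r=12: -4+34=30 <47, l++

l=4, r=12, sum=37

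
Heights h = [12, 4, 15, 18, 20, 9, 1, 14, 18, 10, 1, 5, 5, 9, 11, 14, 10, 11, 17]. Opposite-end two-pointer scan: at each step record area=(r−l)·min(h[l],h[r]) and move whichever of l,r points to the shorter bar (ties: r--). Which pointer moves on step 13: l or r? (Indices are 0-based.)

[0,18] min(12,17)*18=216 best=216 * → l++
[1,18] min(4,17)*17=68 best=216 → l++
[2,18] min(15,17)*16=240 best=240 * → l++
[3,18] min(18,17)*15=255 best=255 * → r--
[3,17] min(18,11)*14=154 best=255 → r--
[3,16] min(18,10)*13=130 best=255 → r--
[3,15] min(18,14)*12=168 best=255 → r--
[3,14] min(18,11)*11=121 best=255 → r--
[3,13] min(18,9)*10=90 best=255 → r--
[3,12] min(18,5)*9=45 best=255 → r--
[3,11] min(18,5)*8=40 best=255 → r--
[3,10] min(18,1)*7=7 best=255 → r--
[3,9] min(18,10)*6=60 best=255 → r--

r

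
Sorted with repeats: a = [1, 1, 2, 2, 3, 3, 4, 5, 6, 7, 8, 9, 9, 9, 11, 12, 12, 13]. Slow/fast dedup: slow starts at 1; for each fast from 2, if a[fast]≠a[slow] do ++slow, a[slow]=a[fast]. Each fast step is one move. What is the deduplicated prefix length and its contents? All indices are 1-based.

length 12; prefix = [1, 2, 3, 4, 5, 6, 7, 8, 9, 11, 12, 13]

slow=1 fast=2: a[fast]=1=a[slow] dup, fast++
slow=1 fast=3: a[fast]=2≠a[slow]=1 write a[2]=2, slow++,fast++
slow=2 fast=4: a[fast]=2=a[slow] dup, fast++
slow=2 fast=5: a[fast]=3≠a[slow]=2 write a[3]=3, slow++,fast++
slow=3 fast=6: a[fast]=3=a[slow] dup, fast++
slow=3 fast=7: a[fast]=4≠a[slow]=3 write a[4]=4, slow++,fast++
slow=4 fast=8: a[fast]=5≠a[slow]=4 write a[5]=5, slow++,fast++
slow=5 fast=9: a[fast]=6≠a[slow]=5 write a[6]=6, slow++,fast++
slow=6 fast=10: a[fast]=7≠a[slow]=6 write a[7]=7, slow++,fast++
slow=7 fast=11: a[fast]=8≠a[slow]=7 write a[8]=8, slow++,fast++
slow=8 fast=12: a[fast]=9≠a[slow]=8 write a[9]=9, slow++,fast++
slow=9 fast=13: a[fast]=9=a[slow] dup, fast++
slow=9 fast=14: a[fast]=9=a[slow] dup, fast++
slow=9 fast=15: a[fast]=11≠a[slow]=9 write a[10]=11, slow++,fast++
slow=10 fast=16: a[fast]=12≠a[slow]=11 write a[11]=12, slow++,fast++
slow=11 fast=17: a[fast]=12=a[slow] dup, fast++
slow=11 fast=18: a[fast]=13≠a[slow]=12 write a[12]=13, slow++,fast++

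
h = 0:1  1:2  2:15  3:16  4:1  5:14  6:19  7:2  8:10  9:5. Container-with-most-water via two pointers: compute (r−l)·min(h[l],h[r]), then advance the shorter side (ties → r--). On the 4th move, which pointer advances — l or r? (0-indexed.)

r

l=0 r=9: min(1,5)*9=9 best=9 *, l++
l=1 r=9: min(2,5)*8=16 best=16 *, l++
l=2 r=9: min(15,5)*7=35 best=35 *, r--
l=2 r=8: min(15,10)*6=60 best=60 *, r--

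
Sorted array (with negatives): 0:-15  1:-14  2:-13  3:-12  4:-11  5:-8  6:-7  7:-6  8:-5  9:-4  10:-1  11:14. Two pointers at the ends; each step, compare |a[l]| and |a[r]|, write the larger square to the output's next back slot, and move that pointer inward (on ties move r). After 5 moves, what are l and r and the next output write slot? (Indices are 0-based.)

[0,11] |-15|>|14| out[11]=225 → l++
[1,11] |-14|<=|14| out[10]=196 → r--
[1,10] |-14|>|-1| out[9]=196 → l++
[2,10] |-13|>|-1| out[8]=169 → l++
[3,10] |-12|>|-1| out[7]=144 → l++

l=4, r=10, next write slot=6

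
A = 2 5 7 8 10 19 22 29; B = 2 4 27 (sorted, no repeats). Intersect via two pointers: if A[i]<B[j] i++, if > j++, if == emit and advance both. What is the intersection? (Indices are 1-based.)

intersection = [2]

i=1 j=1: 2==2 emit, i++,j++
i=2 j=2: 5>4, j++
i=2 j=3: 5<27, i++
i=3 j=3: 7<27, i++
i=4 j=3: 8<27, i++
i=5 j=3: 10<27, i++
i=6 j=3: 19<27, i++
i=7 j=3: 22<27, i++
i=8 j=3: 29>27, j++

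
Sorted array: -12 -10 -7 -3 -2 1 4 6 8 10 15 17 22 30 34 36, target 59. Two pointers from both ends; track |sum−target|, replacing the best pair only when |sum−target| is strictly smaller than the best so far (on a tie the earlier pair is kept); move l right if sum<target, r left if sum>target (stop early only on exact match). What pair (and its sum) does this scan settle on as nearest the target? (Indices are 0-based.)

[0,15] -12+36=24 d=35 * → l++
[1,15] -10+36=26 d=33 * → l++
[2,15] -7+36=29 d=30 * → l++
[3,15] -3+36=33 d=26 * → l++
[4,15] -2+36=34 d=25 * → l++
[5,15] 1+36=37 d=22 * → l++
[6,15] 4+36=40 d=19 * → l++
[7,15] 6+36=42 d=17 * → l++
[8,15] 8+36=44 d=15 * → l++
[9,15] 10+36=46 d=13 * → l++
[10,15] 15+36=51 d=8 * → l++
[11,15] 17+36=53 d=6 * → l++
[12,15] 22+36=58 d=1 * → l++
[13,15] 30+36=66 d=7 → r--
[13,14] 30+34=64 d=5 → r--

pair (22, 36) with sum 58 (|Δ|=1)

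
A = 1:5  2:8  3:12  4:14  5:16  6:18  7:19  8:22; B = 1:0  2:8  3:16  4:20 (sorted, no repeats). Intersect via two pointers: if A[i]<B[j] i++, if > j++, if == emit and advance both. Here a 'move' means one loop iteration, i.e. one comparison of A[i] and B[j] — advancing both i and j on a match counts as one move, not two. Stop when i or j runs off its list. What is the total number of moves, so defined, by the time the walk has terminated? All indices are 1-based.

9 moves

[i=1,j=1] 5>0 → j++
[i=1,j=2] 5<8 → i++
[i=2,j=2] 8==8 emit → i++,j++
[i=3,j=3] 12<16 → i++
[i=4,j=3] 14<16 → i++
[i=5,j=3] 16==16 emit → i++,j++
[i=6,j=4] 18<20 → i++
[i=7,j=4] 19<20 → i++
[i=8,j=4] 22>20 → j++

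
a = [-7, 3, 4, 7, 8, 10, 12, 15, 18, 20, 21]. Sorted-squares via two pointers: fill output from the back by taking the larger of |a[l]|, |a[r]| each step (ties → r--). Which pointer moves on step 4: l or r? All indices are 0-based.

[0,10] |-7|<=|21| out[10]=441 → r--
[0,9] |-7|<=|20| out[9]=400 → r--
[0,8] |-7|<=|18| out[8]=324 → r--
[0,7] |-7|<=|15| out[7]=225 → r--

r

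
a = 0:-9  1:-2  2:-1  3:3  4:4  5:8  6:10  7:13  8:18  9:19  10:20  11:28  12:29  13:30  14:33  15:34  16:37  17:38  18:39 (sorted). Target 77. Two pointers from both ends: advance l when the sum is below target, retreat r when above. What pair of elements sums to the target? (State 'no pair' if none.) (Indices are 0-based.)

l=0 r=18: -9+39=30 <77, l++
l=1 r=18: -2+39=37 <77, l++
l=2 r=18: -1+39=38 <77, l++
l=3 r=18: 3+39=42 <77, l++
l=4 r=18: 4+39=43 <77, l++
l=5 r=18: 8+39=47 <77, l++
l=6 r=18: 10+39=49 <77, l++
l=7 r=18: 13+39=52 <77, l++
l=8 r=18: 18+39=57 <77, l++
l=9 r=18: 19+39=58 <77, l++
l=10 r=18: 20+39=59 <77, l++
l=11 r=18: 28+39=67 <77, l++
l=12 r=18: 29+39=68 <77, l++
l=13 r=18: 30+39=69 <77, l++
l=14 r=18: 33+39=72 <77, l++
l=15 r=18: 34+39=73 <77, l++
l=16 r=18: 37+39=76 <77, l++
l=17 r=18: 38+39=77, found

(38, 39)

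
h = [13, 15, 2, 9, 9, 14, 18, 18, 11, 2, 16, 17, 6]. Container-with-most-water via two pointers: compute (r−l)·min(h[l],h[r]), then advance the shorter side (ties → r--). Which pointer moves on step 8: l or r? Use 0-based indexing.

[0,12] min(13,6)*12=72 best=72 * → r--
[0,11] min(13,17)*11=143 best=143 * → l++
[1,11] min(15,17)*10=150 best=150 * → l++
[2,11] min(2,17)*9=18 best=150 → l++
[3,11] min(9,17)*8=72 best=150 → l++
[4,11] min(9,17)*7=63 best=150 → l++
[5,11] min(14,17)*6=84 best=150 → l++
[6,11] min(18,17)*5=85 best=150 → r--

r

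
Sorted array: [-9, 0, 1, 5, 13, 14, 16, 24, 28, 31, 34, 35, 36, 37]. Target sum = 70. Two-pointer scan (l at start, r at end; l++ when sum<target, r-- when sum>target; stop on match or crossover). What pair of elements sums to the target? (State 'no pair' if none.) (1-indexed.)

l=1 r=14: -9+37=28 <70, l++
l=2 r=14: 0+37=37 <70, l++
l=3 r=14: 1+37=38 <70, l++
l=4 r=14: 5+37=42 <70, l++
l=5 r=14: 13+37=50 <70, l++
l=6 r=14: 14+37=51 <70, l++
l=7 r=14: 16+37=53 <70, l++
l=8 r=14: 24+37=61 <70, l++
l=9 r=14: 28+37=65 <70, l++
l=10 r=14: 31+37=68 <70, l++
l=11 r=14: 34+37=71 >70, r--
l=11 r=13: 34+36=70, found

(34, 36)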